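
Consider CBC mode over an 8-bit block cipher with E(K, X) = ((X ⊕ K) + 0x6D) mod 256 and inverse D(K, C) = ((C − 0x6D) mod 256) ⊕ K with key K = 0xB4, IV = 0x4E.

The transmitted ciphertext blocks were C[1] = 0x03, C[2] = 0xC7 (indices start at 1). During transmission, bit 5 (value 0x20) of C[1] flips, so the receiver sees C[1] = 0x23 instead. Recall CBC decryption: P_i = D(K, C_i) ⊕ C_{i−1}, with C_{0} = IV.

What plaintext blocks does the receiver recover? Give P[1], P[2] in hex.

Only C[1] changed, to 0x23. In CBC, a change in C_i garbles P_i and flips the same bit in P_{i+1}. Decrypting the received ciphertext:
P[1]: D(K, 0x23) = 0x02; 0x02 ⊕ 0x4E = 0x4C.
P[2]: D(K, 0xC7) = 0xEE; 0xEE ⊕ 0x23 = 0xCD.
Blocks that differ from the original plaintext: P[1], P[2].

P[1] = 0x4C, P[2] = 0xCD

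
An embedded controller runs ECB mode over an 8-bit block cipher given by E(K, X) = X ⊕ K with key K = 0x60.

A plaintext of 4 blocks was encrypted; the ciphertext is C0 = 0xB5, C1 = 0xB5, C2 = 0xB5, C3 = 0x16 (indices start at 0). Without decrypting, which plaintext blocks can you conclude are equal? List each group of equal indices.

ECB encrypts each block independently with the same key, so equal ciphertext blocks imply equal plaintext blocks.
C0 = C1 = C2 = 0xB5, so P0 = P1 = P2.

P0 = P1 = P2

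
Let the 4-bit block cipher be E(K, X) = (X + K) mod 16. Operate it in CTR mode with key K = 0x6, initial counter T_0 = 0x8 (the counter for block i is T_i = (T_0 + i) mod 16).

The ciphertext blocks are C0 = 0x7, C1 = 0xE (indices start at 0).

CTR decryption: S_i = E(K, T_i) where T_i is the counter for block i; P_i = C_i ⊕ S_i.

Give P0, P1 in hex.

P0: T = 0x8, S = E(K, T) = 0xE; 0x7 ⊕ 0xE = 0x9.
P1: T = 0x9, S = E(K, T) = 0xF; 0xE ⊕ 0xF = 0x1.

P0 = 0x9, P1 = 0x1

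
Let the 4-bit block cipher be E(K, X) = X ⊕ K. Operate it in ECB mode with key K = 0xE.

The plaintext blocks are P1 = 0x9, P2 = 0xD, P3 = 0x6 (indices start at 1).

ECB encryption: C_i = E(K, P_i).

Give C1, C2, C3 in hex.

C1: E(K, 0x9) = 0x7.
C2: E(K, 0xD) = 0x3.
C3: E(K, 0x6) = 0x8.

C1 = 0x7, C2 = 0x3, C3 = 0x8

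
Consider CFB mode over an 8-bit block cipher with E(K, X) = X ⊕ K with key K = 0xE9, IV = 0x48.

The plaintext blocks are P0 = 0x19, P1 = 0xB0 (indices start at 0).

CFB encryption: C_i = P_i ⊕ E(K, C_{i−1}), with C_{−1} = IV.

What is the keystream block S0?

0xA1

C0: E(K, 0x48) = 0xA1; 0x19 ⊕ 0xA1 = 0xB8.
So S0 = 0xA1.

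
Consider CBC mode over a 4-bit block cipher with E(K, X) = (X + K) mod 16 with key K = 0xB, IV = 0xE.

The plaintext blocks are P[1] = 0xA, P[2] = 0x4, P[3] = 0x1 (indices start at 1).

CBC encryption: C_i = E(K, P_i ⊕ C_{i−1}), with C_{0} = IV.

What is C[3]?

C[1]: P[1] ⊕ 0xE = 0x4; E(K, 0x4) = 0xF.
C[2]: P[2] ⊕ 0xF = 0xB; E(K, 0xB) = 0x6.
C[3]: P[3] ⊕ 0x6 = 0x7; E(K, 0x7) = 0x2.

C[3] = 0x2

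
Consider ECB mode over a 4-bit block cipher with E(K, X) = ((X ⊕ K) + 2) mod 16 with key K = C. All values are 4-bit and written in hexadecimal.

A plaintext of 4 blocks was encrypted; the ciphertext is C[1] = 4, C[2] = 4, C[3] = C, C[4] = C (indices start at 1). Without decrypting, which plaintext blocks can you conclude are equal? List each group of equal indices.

ECB encrypts each block independently with the same key, so equal ciphertext blocks imply equal plaintext blocks.
C[1] = C[2] = 4, so P[1] = P[2].
C[3] = C[4] = C, so P[3] = P[4].

P[1] = P[2]; P[3] = P[4]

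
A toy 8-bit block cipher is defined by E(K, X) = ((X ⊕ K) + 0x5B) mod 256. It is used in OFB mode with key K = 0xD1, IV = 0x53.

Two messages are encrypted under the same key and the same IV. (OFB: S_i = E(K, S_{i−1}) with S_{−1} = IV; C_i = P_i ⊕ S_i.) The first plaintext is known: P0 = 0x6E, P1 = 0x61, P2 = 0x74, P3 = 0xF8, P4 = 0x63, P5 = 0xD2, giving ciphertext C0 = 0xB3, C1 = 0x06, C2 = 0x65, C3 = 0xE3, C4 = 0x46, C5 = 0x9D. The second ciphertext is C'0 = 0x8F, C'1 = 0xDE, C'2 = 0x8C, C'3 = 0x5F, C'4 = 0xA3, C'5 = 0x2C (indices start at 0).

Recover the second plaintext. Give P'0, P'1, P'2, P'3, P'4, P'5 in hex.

In OFB with a reused IV, both messages share the same keystream S_i, so C_i ⊕ C'_i = P_i ⊕ P'_i and thus P'_i = P_i ⊕ C_i ⊕ C'_i.
P'0: 0x6E ⊕ 0xB3 ⊕ 0x8F = 0x52.
P'1: 0x61 ⊕ 0x06 ⊕ 0xDE = 0xB9.
P'2: 0x74 ⊕ 0x65 ⊕ 0x8C = 0x9D.
P'3: 0xF8 ⊕ 0xE3 ⊕ 0x5F = 0x44.
P'4: 0x63 ⊕ 0x46 ⊕ 0xA3 = 0x86.
P'5: 0xD2 ⊕ 0x9D ⊕ 0x2C = 0x63.

P'0 = 0x52, P'1 = 0xB9, P'2 = 0x9D, P'3 = 0x44, P'4 = 0x86, P'5 = 0x63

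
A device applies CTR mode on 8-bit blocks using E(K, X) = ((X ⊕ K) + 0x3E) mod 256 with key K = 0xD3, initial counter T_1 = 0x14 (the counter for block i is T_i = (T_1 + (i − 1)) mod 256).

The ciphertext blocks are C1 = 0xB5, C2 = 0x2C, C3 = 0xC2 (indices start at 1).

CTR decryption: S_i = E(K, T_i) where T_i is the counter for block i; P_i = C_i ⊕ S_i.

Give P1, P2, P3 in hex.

P1: T = 0x14, S = E(K, T) = 0x05; 0xB5 ⊕ 0x05 = 0xB0.
P2: T = 0x15, S = E(K, T) = 0x04; 0x2C ⊕ 0x04 = 0x28.
P3: T = 0x16, S = E(K, T) = 0x03; 0xC2 ⊕ 0x03 = 0xC1.

P1 = 0xB0, P2 = 0x28, P3 = 0xC1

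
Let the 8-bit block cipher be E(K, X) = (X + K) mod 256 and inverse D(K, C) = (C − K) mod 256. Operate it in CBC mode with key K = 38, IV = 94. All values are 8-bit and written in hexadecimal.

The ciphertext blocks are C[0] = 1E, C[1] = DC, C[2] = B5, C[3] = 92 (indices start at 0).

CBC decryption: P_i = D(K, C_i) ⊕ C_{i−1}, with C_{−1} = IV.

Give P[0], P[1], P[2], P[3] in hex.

P[0] = 72, P[1] = BA, P[2] = A1, P[3] = EF

P[0]: D(K, 1E) = E6; E6 ⊕ 94 = 72.
P[1]: D(K, DC) = A4; A4 ⊕ 1E = BA.
P[2]: D(K, B5) = 7D; 7D ⊕ DC = A1.
P[3]: D(K, 92) = 5A; 5A ⊕ B5 = EF.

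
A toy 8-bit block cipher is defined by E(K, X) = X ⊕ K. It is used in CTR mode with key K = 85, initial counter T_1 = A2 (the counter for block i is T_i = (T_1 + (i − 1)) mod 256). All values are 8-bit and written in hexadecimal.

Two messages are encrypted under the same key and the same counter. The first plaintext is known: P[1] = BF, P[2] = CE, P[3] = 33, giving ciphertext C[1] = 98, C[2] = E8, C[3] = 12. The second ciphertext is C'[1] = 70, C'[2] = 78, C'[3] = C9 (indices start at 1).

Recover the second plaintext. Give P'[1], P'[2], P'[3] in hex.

P'[1] = 57, P'[2] = 5E, P'[3] = E8

In CTR with a reused counter, both messages share the same keystream S_i, so C_i ⊕ C'_i = P_i ⊕ P'_i and thus P'_i = P_i ⊕ C_i ⊕ C'_i.
P'[1]: BF ⊕ 98 ⊕ 70 = 57.
P'[2]: CE ⊕ E8 ⊕ 78 = 5E.
P'[3]: 33 ⊕ 12 ⊕ C9 = E8.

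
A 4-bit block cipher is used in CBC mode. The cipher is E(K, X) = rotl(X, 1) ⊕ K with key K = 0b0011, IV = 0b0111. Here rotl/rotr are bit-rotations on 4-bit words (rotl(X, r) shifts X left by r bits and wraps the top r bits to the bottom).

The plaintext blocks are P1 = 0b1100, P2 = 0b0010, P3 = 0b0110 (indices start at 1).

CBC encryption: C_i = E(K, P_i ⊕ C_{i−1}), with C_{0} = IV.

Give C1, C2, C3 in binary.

C1 = 0b0100, C2 = 0b1111, C3 = 0b0000

C1: P1 ⊕ 0b0111 = 0b1011; E(K, 0b1011) = 0b0100.
C2: P2 ⊕ 0b0100 = 0b0110; E(K, 0b0110) = 0b1111.
C3: P3 ⊕ 0b1111 = 0b1001; E(K, 0b1001) = 0b0000.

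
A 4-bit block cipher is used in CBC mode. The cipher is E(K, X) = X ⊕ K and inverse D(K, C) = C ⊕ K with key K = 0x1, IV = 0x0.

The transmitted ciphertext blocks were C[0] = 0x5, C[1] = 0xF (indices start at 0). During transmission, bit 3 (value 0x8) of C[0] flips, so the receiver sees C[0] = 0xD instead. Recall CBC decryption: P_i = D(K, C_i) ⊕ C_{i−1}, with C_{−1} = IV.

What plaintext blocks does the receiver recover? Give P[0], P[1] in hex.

P[0] = 0xC, P[1] = 0x3

Only C[0] changed, to 0xD. In CBC, a change in C_i garbles P_i and flips the same bit in P_{i+1}. Decrypting the received ciphertext:
P[0]: D(K, 0xD) = 0xC; 0xC ⊕ 0x0 = 0xC.
P[1]: D(K, 0xF) = 0xE; 0xE ⊕ 0xD = 0x3.
Blocks that differ from the original plaintext: P[0], P[1].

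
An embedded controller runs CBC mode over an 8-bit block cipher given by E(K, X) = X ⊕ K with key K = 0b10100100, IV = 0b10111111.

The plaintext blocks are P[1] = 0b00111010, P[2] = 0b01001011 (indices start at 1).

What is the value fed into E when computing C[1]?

CBC encryption: C_i = E(K, P_i ⊕ C_{i−1}), with C_{0} = IV.
C[1]: P[1] ⊕ 0b10111111 = 0b10000101; E(K, 0b10000101) = 0b00100001.
So the input to E for block [1] is 0b10000101.

0b10000101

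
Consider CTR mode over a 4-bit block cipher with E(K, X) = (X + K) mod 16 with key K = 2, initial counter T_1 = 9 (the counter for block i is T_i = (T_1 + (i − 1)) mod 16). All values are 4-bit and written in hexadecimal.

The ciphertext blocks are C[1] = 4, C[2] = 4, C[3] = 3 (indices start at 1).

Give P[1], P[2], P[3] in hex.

CTR decryption: S_i = E(K, T_i) where T_i is the counter for block i; P_i = C_i ⊕ S_i.
P[1]: T = 9, S = E(K, T) = B; 4 ⊕ B = F.
P[2]: T = A, S = E(K, T) = C; 4 ⊕ C = 8.
P[3]: T = B, S = E(K, T) = D; 3 ⊕ D = E.

P[1] = F, P[2] = 8, P[3] = E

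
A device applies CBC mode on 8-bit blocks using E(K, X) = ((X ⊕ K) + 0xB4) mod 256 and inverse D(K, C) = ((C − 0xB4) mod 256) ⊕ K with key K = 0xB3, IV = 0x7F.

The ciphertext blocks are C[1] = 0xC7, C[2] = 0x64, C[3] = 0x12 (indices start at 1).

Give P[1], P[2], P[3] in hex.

CBC decryption: P_i = D(K, C_i) ⊕ C_{i−1}, with C_{0} = IV.
P[1]: D(K, 0xC7) = 0xA0; 0xA0 ⊕ 0x7F = 0xDF.
P[2]: D(K, 0x64) = 0x03; 0x03 ⊕ 0xC7 = 0xC4.
P[3]: D(K, 0x12) = 0xED; 0xED ⊕ 0x64 = 0x89.

P[1] = 0xDF, P[2] = 0xC4, P[3] = 0x89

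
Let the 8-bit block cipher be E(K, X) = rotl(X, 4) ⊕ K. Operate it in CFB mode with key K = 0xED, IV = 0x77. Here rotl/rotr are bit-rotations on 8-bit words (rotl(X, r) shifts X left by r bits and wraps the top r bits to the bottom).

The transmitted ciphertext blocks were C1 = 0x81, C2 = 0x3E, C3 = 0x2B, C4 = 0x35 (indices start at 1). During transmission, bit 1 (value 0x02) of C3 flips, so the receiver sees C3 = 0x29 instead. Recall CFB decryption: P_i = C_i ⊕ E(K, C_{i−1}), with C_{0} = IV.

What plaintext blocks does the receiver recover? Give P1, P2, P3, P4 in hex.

Only C3 changed, to 0x29. In CFB, a change in C_i flips the same bit in P_i and garbles P_{i+1}. Decrypting the received ciphertext:
P1: E(K, 0x77) = 0x9A; 0x81 ⊕ 0x9A = 0x1B.
P2: E(K, 0x81) = 0xF5; 0x3E ⊕ 0xF5 = 0xCB.
P3: E(K, 0x3E) = 0x0E; 0x29 ⊕ 0x0E = 0x27.
P4: E(K, 0x29) = 0x7F; 0x35 ⊕ 0x7F = 0x4A.
Blocks that differ from the original plaintext: P3, P4.

P1 = 0x1B, P2 = 0xCB, P3 = 0x27, P4 = 0x4A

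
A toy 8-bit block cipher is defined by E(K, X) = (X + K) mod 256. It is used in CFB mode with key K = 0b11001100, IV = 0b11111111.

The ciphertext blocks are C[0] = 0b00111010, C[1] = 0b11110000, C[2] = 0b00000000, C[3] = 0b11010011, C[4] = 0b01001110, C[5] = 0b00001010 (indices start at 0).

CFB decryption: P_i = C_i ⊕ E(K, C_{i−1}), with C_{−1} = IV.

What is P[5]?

P[5]: E(K, 0b01001110) = 0b00011010; 0b00001010 ⊕ 0b00011010 = 0b00010000.

P[5] = 0b00010000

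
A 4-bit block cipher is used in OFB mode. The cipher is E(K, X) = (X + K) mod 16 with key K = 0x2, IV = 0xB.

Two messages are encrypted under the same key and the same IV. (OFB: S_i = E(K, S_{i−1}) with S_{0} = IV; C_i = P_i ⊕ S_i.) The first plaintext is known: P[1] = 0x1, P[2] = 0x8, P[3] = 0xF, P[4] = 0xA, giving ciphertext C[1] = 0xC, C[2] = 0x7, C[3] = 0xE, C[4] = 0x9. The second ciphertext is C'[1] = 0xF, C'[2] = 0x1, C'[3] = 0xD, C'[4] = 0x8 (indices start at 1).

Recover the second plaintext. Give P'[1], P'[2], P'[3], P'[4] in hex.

P'[1] = 0x2, P'[2] = 0xE, P'[3] = 0xC, P'[4] = 0xB

In OFB with a reused IV, both messages share the same keystream S_i, so C_i ⊕ C'_i = P_i ⊕ P'_i and thus P'_i = P_i ⊕ C_i ⊕ C'_i.
P'[1]: 0x1 ⊕ 0xC ⊕ 0xF = 0x2.
P'[2]: 0x8 ⊕ 0x7 ⊕ 0x1 = 0xE.
P'[3]: 0xF ⊕ 0xE ⊕ 0xD = 0xC.
P'[4]: 0xA ⊕ 0x9 ⊕ 0x8 = 0xB.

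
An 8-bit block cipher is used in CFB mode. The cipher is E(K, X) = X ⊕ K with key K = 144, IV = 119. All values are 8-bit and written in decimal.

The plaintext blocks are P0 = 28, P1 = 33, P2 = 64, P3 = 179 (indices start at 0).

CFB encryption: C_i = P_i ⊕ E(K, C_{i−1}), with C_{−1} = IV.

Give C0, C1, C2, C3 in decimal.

C0 = 251, C1 = 74, C2 = 154, C3 = 185

C0: E(K, 119) = 231; 28 ⊕ 231 = 251.
C1: E(K, 251) = 107; 33 ⊕ 107 = 74.
C2: E(K, 74) = 218; 64 ⊕ 218 = 154.
C3: E(K, 154) = 10; 179 ⊕ 10 = 185.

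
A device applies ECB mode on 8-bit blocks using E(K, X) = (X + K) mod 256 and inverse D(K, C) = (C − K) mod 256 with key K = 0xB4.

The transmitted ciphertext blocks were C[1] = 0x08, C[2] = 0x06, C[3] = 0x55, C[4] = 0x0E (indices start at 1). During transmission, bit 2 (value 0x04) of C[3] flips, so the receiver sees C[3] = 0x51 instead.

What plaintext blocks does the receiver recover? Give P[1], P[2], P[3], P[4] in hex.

P[1] = 0x54, P[2] = 0x52, P[3] = 0x9D, P[4] = 0x5A

ECB decryption: P_i = D(K, C_i).
Only C[3] changed, to 0x51. In ECB, a change in C_i affects only P_i. Decrypting the received ciphertext:
P[1]: D(K, 0x08) = 0x54.
P[2]: D(K, 0x06) = 0x52.
P[3]: D(K, 0x51) = 0x9D.
P[4]: D(K, 0x0E) = 0x5A.
Blocks that differ from the original plaintext: P[3].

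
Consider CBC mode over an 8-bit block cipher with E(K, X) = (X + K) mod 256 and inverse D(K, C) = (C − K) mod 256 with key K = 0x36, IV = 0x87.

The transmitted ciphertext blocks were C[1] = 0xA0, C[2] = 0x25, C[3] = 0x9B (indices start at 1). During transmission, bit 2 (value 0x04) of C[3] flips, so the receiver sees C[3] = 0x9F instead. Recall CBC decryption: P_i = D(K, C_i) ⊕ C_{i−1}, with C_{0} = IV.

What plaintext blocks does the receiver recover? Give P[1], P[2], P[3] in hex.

P[1] = 0xED, P[2] = 0x4F, P[3] = 0x4C

Only C[3] changed, to 0x9F. In CBC, a change in C_i garbles P_i and flips the same bit in P_{i+1}. Decrypting the received ciphertext:
P[1]: D(K, 0xA0) = 0x6A; 0x6A ⊕ 0x87 = 0xED.
P[2]: D(K, 0x25) = 0xEF; 0xEF ⊕ 0xA0 = 0x4F.
P[3]: D(K, 0x9F) = 0x69; 0x69 ⊕ 0x25 = 0x4C.
Blocks that differ from the original plaintext: P[3].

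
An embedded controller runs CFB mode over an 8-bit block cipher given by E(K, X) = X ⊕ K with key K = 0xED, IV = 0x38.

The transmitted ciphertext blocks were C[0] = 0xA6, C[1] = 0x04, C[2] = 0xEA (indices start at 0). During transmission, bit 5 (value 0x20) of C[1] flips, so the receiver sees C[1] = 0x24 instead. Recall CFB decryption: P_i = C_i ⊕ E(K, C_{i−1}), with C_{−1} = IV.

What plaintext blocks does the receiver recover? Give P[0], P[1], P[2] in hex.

Only C[1] changed, to 0x24. In CFB, a change in C_i flips the same bit in P_i and garbles P_{i+1}. Decrypting the received ciphertext:
P[0]: E(K, 0x38) = 0xD5; 0xA6 ⊕ 0xD5 = 0x73.
P[1]: E(K, 0xA6) = 0x4B; 0x24 ⊕ 0x4B = 0x6F.
P[2]: E(K, 0x24) = 0xC9; 0xEA ⊕ 0xC9 = 0x23.
Blocks that differ from the original plaintext: P[1], P[2].

P[0] = 0x73, P[1] = 0x6F, P[2] = 0x23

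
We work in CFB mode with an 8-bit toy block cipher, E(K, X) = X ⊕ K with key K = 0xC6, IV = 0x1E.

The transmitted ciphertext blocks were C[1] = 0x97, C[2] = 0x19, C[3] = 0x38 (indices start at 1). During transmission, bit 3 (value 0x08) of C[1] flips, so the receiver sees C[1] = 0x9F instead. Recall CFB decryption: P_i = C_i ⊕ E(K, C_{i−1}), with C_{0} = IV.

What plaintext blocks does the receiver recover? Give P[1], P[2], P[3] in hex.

P[1] = 0x47, P[2] = 0x40, P[3] = 0xE7

Only C[1] changed, to 0x9F. In CFB, a change in C_i flips the same bit in P_i and garbles P_{i+1}. Decrypting the received ciphertext:
P[1]: E(K, 0x1E) = 0xD8; 0x9F ⊕ 0xD8 = 0x47.
P[2]: E(K, 0x9F) = 0x59; 0x19 ⊕ 0x59 = 0x40.
P[3]: E(K, 0x19) = 0xDF; 0x38 ⊕ 0xDF = 0xE7.
Blocks that differ from the original plaintext: P[1], P[2].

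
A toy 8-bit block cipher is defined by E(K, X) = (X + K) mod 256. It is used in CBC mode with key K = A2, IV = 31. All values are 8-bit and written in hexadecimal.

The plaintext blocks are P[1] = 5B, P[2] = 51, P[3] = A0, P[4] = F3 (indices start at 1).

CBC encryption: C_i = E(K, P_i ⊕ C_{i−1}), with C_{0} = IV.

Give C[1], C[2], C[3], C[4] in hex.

C[1]: P[1] ⊕ 31 = 6A; E(K, 6A) = 0C.
C[2]: P[2] ⊕ 0C = 5D; E(K, 5D) = FF.
C[3]: P[3] ⊕ FF = 5F; E(K, 5F) = 01.
C[4]: P[4] ⊕ 01 = F2; E(K, F2) = 94.

C[1] = 0C, C[2] = FF, C[3] = 01, C[4] = 94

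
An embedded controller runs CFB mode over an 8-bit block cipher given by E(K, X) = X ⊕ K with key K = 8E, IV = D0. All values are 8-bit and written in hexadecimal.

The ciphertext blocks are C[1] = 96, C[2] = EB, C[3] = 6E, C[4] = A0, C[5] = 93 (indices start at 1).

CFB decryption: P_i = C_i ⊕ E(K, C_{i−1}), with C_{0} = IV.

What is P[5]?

P[5] = BD

P[5]: E(K, A0) = 2E; 93 ⊕ 2E = BD.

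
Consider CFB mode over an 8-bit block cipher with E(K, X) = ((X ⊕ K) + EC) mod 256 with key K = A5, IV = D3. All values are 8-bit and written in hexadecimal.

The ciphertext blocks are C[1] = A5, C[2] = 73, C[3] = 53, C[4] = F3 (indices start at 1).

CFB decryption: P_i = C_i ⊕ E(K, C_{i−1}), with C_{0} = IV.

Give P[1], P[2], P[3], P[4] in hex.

P[1]: E(K, D3) = 62; A5 ⊕ 62 = C7.
P[2]: E(K, A5) = EC; 73 ⊕ EC = 9F.
P[3]: E(K, 73) = C2; 53 ⊕ C2 = 91.
P[4]: E(K, 53) = E2; F3 ⊕ E2 = 11.

P[1] = C7, P[2] = 9F, P[3] = 91, P[4] = 11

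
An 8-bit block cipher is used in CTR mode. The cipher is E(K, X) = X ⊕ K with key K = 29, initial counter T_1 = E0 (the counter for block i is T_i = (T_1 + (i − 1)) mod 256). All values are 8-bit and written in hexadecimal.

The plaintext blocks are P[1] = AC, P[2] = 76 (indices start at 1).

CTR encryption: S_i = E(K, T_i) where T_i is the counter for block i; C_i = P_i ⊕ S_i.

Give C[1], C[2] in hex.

C[1] = 65, C[2] = BE

C[1]: T = E0, S = E(K, T) = C9; AC ⊕ C9 = 65.
C[2]: T = E1, S = E(K, T) = C8; 76 ⊕ C8 = BE.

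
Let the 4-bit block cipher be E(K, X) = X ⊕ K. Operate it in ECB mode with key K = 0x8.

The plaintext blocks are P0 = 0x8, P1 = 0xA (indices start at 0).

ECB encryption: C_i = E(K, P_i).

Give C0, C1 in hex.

C0 = 0x0, C1 = 0x2

C0: E(K, 0x8) = 0x0.
C1: E(K, 0xA) = 0x2.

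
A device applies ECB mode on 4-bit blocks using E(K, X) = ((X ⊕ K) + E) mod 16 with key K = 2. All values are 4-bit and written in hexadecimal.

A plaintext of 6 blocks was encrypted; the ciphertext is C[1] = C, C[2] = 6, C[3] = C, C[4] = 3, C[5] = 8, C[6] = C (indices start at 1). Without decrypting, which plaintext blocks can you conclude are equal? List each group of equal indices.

ECB encrypts each block independently with the same key, so equal ciphertext blocks imply equal plaintext blocks.
C[1] = C[3] = C[6] = C, so P[1] = P[3] = P[6].

P[1] = P[3] = P[6]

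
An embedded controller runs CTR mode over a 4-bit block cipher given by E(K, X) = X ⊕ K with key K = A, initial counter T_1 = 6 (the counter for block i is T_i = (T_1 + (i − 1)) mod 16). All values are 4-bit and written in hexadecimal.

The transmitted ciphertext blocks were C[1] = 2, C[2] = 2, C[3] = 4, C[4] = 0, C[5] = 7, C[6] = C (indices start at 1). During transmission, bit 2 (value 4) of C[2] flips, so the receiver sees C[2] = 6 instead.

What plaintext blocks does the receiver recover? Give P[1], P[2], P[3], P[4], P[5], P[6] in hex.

P[1] = E, P[2] = B, P[3] = 6, P[4] = 3, P[5] = 7, P[6] = D

CTR decryption: S_i = E(K, T_i) where T_i is the counter for block i; P_i = C_i ⊕ S_i.
Only C[2] changed, to 6. In CTR, a change in C_i flips the same bit in P_i only; the keystream is unaffected. Decrypting the received ciphertext:
P[1]: T = 6, S = E(K, T) = C; 2 ⊕ C = E.
P[2]: T = 7, S = E(K, T) = D; 6 ⊕ D = B.
P[3]: T = 8, S = E(K, T) = 2; 4 ⊕ 2 = 6.
P[4]: T = 9, S = E(K, T) = 3; 0 ⊕ 3 = 3.
P[5]: T = A, S = E(K, T) = 0; 7 ⊕ 0 = 7.
P[6]: T = B, S = E(K, T) = 1; C ⊕ 1 = D.
Blocks that differ from the original plaintext: P[2].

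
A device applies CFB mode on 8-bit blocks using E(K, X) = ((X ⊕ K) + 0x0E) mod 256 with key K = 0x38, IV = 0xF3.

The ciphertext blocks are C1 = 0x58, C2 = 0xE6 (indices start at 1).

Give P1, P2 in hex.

CFB decryption: P_i = C_i ⊕ E(K, C_{i−1}), with C_{0} = IV.
P1: E(K, 0xF3) = 0xD9; 0x58 ⊕ 0xD9 = 0x81.
P2: E(K, 0x58) = 0x6E; 0xE6 ⊕ 0x6E = 0x88.

P1 = 0x81, P2 = 0x88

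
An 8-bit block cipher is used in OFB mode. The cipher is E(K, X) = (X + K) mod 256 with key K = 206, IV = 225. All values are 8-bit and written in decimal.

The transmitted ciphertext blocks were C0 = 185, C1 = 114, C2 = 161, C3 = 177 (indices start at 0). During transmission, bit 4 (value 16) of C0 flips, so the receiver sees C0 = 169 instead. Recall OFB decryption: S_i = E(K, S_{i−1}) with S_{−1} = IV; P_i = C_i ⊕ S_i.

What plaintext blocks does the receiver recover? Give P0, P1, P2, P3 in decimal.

Only C0 changed, to 169. In OFB, a change in C_i flips the same bit in P_i only; the keystream is unaffected. Decrypting the received ciphertext:
P0: S = E(K, 225) = 175; 169 ⊕ 175 = 6.
P1: S = E(K, 175) = 125; 114 ⊕ 125 = 15.
P2: S = E(K, 125) = 75; 161 ⊕ 75 = 234.
P3: S = E(K, 75) = 25; 177 ⊕ 25 = 168.
Blocks that differ from the original plaintext: P0.

P0 = 6, P1 = 15, P2 = 234, P3 = 168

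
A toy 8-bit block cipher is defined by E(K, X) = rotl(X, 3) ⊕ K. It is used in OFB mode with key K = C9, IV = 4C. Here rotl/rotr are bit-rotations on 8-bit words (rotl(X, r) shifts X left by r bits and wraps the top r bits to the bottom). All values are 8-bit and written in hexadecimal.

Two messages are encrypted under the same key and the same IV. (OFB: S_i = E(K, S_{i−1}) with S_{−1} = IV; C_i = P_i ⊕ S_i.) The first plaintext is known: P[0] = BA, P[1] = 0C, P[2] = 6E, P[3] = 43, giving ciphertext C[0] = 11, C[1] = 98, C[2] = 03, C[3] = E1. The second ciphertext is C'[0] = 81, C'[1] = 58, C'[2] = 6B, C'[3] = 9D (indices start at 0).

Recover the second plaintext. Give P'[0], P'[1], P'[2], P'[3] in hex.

P'[0] = 2A, P'[1] = CC, P'[2] = 06, P'[3] = 3F

In OFB with a reused IV, both messages share the same keystream S_i, so C_i ⊕ C'_i = P_i ⊕ P'_i and thus P'_i = P_i ⊕ C_i ⊕ C'_i.
P'[0]: BA ⊕ 11 ⊕ 81 = 2A.
P'[1]: 0C ⊕ 98 ⊕ 58 = CC.
P'[2]: 6E ⊕ 03 ⊕ 6B = 06.
P'[3]: 43 ⊕ E1 ⊕ 9D = 3F.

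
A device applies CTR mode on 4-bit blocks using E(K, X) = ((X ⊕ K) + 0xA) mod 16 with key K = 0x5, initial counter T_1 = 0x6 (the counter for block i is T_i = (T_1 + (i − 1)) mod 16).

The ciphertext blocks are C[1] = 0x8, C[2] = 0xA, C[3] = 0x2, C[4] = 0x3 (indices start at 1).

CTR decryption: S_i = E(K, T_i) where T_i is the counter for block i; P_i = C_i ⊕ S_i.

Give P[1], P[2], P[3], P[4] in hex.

P[1] = 0x5, P[2] = 0x6, P[3] = 0x5, P[4] = 0x5

P[1]: T = 0x6, S = E(K, T) = 0xD; 0x8 ⊕ 0xD = 0x5.
P[2]: T = 0x7, S = E(K, T) = 0xC; 0xA ⊕ 0xC = 0x6.
P[3]: T = 0x8, S = E(K, T) = 0x7; 0x2 ⊕ 0x7 = 0x5.
P[4]: T = 0x9, S = E(K, T) = 0x6; 0x3 ⊕ 0x6 = 0x5.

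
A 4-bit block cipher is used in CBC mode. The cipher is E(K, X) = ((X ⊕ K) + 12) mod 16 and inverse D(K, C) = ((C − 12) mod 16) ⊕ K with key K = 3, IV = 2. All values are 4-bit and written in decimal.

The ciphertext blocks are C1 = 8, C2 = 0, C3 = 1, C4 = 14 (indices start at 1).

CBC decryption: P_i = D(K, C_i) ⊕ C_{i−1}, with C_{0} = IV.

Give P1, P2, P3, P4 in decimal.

P1: D(K, 8) = 15; 15 ⊕ 2 = 13.
P2: D(K, 0) = 7; 7 ⊕ 8 = 15.
P3: D(K, 1) = 6; 6 ⊕ 0 = 6.
P4: D(K, 14) = 1; 1 ⊕ 1 = 0.

P1 = 13, P2 = 15, P3 = 6, P4 = 0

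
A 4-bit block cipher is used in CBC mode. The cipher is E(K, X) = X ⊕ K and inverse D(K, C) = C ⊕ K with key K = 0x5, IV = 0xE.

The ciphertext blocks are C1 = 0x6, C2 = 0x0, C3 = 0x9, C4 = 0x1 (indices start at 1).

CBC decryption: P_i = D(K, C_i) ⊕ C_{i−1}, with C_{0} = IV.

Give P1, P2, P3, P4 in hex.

P1: D(K, 0x6) = 0x3; 0x3 ⊕ 0xE = 0xD.
P2: D(K, 0x0) = 0x5; 0x5 ⊕ 0x6 = 0x3.
P3: D(K, 0x9) = 0xC; 0xC ⊕ 0x0 = 0xC.
P4: D(K, 0x1) = 0x4; 0x4 ⊕ 0x9 = 0xD.

P1 = 0xD, P2 = 0x3, P3 = 0xC, P4 = 0xD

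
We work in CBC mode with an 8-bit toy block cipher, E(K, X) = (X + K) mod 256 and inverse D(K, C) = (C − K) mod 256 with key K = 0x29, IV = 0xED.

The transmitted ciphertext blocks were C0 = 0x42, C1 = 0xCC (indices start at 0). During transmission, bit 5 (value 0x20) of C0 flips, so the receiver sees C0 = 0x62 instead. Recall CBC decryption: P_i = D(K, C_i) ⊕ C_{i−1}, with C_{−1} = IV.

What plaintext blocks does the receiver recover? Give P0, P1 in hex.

Only C0 changed, to 0x62. In CBC, a change in C_i garbles P_i and flips the same bit in P_{i+1}. Decrypting the received ciphertext:
P0: D(K, 0x62) = 0x39; 0x39 ⊕ 0xED = 0xD4.
P1: D(K, 0xCC) = 0xA3; 0xA3 ⊕ 0x62 = 0xC1.
Blocks that differ from the original plaintext: P0, P1.

P0 = 0xD4, P1 = 0xC1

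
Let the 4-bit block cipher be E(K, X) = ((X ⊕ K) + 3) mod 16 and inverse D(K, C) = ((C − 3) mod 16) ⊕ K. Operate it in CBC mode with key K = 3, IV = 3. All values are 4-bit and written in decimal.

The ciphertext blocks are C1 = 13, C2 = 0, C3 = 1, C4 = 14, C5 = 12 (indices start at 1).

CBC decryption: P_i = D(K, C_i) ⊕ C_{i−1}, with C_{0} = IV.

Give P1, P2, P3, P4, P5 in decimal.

P1: D(K, 13) = 9; 9 ⊕ 3 = 10.
P2: D(K, 0) = 14; 14 ⊕ 13 = 3.
P3: D(K, 1) = 13; 13 ⊕ 0 = 13.
P4: D(K, 14) = 8; 8 ⊕ 1 = 9.
P5: D(K, 12) = 10; 10 ⊕ 14 = 4.

P1 = 10, P2 = 3, P3 = 13, P4 = 9, P5 = 4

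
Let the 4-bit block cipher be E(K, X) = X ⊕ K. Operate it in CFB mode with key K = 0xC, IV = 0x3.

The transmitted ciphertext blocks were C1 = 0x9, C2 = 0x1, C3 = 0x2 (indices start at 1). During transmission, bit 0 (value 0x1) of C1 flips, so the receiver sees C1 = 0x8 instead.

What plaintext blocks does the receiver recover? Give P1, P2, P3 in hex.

CFB decryption: P_i = C_i ⊕ E(K, C_{i−1}), with C_{0} = IV.
Only C1 changed, to 0x8. In CFB, a change in C_i flips the same bit in P_i and garbles P_{i+1}. Decrypting the received ciphertext:
P1: E(K, 0x3) = 0xF; 0x8 ⊕ 0xF = 0x7.
P2: E(K, 0x8) = 0x4; 0x1 ⊕ 0x4 = 0x5.
P3: E(K, 0x1) = 0xD; 0x2 ⊕ 0xD = 0xF.
Blocks that differ from the original plaintext: P1, P2.

P1 = 0x7, P2 = 0x5, P3 = 0xF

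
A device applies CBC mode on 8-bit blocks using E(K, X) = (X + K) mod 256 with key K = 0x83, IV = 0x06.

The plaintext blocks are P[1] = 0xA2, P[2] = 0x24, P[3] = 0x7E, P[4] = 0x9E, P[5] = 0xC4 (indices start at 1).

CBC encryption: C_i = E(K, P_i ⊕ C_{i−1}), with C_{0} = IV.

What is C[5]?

C[1]: P[1] ⊕ 0x06 = 0xA4; E(K, 0xA4) = 0x27.
C[2]: P[2] ⊕ 0x27 = 0x03; E(K, 0x03) = 0x86.
C[3]: P[3] ⊕ 0x86 = 0xF8; E(K, 0xF8) = 0x7B.
C[4]: P[4] ⊕ 0x7B = 0xE5; E(K, 0xE5) = 0x68.
C[5]: P[5] ⊕ 0x68 = 0xAC; E(K, 0xAC) = 0x2F.

C[5] = 0x2F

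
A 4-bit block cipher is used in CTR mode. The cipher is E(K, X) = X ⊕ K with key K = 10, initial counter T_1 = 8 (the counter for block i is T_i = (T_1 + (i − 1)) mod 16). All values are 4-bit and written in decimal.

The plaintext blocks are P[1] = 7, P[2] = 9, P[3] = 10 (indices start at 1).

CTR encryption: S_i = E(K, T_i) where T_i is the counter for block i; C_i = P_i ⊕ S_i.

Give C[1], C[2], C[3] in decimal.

C[1]: T = 8, S = E(K, T) = 2; 7 ⊕ 2 = 5.
C[2]: T = 9, S = E(K, T) = 3; 9 ⊕ 3 = 10.
C[3]: T = 10, S = E(K, T) = 0; 10 ⊕ 0 = 10.

C[1] = 5, C[2] = 10, C[3] = 10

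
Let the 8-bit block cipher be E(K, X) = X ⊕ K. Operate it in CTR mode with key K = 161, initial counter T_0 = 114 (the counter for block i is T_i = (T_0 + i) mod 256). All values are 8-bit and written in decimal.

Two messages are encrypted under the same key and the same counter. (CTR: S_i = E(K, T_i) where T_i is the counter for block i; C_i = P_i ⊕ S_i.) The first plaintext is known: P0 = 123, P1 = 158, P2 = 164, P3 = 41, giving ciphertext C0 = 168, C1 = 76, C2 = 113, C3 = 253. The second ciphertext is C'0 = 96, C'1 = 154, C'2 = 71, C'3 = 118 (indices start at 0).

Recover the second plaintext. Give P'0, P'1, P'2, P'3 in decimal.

P'0 = 179, P'1 = 72, P'2 = 146, P'3 = 162

In CTR with a reused counter, both messages share the same keystream S_i, so C_i ⊕ C'_i = P_i ⊕ P'_i and thus P'_i = P_i ⊕ C_i ⊕ C'_i.
P'0: 123 ⊕ 168 ⊕ 96 = 179.
P'1: 158 ⊕ 76 ⊕ 154 = 72.
P'2: 164 ⊕ 113 ⊕ 71 = 146.
P'3: 41 ⊕ 253 ⊕ 118 = 162.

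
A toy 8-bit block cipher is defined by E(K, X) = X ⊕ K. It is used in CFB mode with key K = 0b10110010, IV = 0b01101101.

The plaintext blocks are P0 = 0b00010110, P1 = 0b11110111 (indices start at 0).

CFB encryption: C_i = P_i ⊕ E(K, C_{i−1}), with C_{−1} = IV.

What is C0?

C0 = 0b11001001

C0: E(K, 0b01101101) = 0b11011111; 0b00010110 ⊕ 0b11011111 = 0b11001001.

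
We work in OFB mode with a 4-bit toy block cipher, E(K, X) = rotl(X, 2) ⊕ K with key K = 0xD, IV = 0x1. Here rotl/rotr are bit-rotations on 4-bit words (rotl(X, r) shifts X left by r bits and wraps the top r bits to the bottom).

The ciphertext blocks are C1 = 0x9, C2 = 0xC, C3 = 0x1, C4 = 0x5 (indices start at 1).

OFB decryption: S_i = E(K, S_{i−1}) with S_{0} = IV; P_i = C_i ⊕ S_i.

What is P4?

P4 = 0x4

P1: S = E(K, 0x1) = 0x9; 0x9 ⊕ 0x9 = 0x0.
P2: S = E(K, 0x9) = 0xB; 0xC ⊕ 0xB = 0x7.
P3: S = E(K, 0xB) = 0x3; 0x1 ⊕ 0x3 = 0x2.
P4: S = E(K, 0x3) = 0x1; 0x5 ⊕ 0x1 = 0x4.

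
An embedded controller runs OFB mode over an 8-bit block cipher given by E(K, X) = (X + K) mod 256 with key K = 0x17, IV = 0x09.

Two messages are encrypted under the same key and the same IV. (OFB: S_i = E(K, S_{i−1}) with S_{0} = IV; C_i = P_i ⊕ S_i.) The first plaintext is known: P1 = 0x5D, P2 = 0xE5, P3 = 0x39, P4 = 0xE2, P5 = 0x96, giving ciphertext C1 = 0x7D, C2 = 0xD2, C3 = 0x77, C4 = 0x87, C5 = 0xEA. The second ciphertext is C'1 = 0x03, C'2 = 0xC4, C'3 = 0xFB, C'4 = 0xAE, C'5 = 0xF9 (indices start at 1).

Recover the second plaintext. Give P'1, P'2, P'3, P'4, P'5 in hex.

In OFB with a reused IV, both messages share the same keystream S_i, so C_i ⊕ C'_i = P_i ⊕ P'_i and thus P'_i = P_i ⊕ C_i ⊕ C'_i.
P'1: 0x5D ⊕ 0x7D ⊕ 0x03 = 0x23.
P'2: 0xE5 ⊕ 0xD2 ⊕ 0xC4 = 0xF3.
P'3: 0x39 ⊕ 0x77 ⊕ 0xFB = 0xB5.
P'4: 0xE2 ⊕ 0x87 ⊕ 0xAE = 0xCB.
P'5: 0x96 ⊕ 0xEA ⊕ 0xF9 = 0x85.

P'1 = 0x23, P'2 = 0xF3, P'3 = 0xB5, P'4 = 0xCB, P'5 = 0x85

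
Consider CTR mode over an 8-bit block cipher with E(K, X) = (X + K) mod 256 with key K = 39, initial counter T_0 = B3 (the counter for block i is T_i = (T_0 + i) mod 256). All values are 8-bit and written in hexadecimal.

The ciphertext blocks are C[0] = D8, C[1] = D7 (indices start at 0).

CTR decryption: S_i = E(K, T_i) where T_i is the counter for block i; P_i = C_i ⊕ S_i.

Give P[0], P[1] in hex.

P[0]: T = B3, S = E(K, T) = EC; D8 ⊕ EC = 34.
P[1]: T = B4, S = E(K, T) = ED; D7 ⊕ ED = 3A.

P[0] = 34, P[1] = 3A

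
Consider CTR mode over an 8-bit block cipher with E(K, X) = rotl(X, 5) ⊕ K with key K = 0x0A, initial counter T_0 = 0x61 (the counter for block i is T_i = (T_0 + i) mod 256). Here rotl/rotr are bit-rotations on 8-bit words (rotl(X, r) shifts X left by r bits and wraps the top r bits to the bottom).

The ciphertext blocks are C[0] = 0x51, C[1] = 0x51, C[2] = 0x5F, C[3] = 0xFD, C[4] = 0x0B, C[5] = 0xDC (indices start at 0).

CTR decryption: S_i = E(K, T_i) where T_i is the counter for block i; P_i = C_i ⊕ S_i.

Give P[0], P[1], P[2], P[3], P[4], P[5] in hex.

P[0]: T = 0x61, S = E(K, T) = 0x26; 0x51 ⊕ 0x26 = 0x77.
P[1]: T = 0x62, S = E(K, T) = 0x46; 0x51 ⊕ 0x46 = 0x17.
P[2]: T = 0x63, S = E(K, T) = 0x66; 0x5F ⊕ 0x66 = 0x39.
P[3]: T = 0x64, S = E(K, T) = 0x86; 0xFD ⊕ 0x86 = 0x7B.
P[4]: T = 0x65, S = E(K, T) = 0xA6; 0x0B ⊕ 0xA6 = 0xAD.
P[5]: T = 0x66, S = E(K, T) = 0xC6; 0xDC ⊕ 0xC6 = 0x1A.

P[0] = 0x77, P[1] = 0x17, P[2] = 0x39, P[3] = 0x7B, P[4] = 0xAD, P[5] = 0x1A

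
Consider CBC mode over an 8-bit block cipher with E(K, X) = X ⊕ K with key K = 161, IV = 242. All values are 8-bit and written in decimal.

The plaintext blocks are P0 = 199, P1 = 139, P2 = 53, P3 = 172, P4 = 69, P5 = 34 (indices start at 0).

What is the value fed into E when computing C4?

CBC encryption: C_i = E(K, P_i ⊕ C_{i−1}), with C_{−1} = IV.
C0: P0 ⊕ 242 = 53; E(K, 53) = 148.
C1: P1 ⊕ 148 = 31; E(K, 31) = 190.
C2: P2 ⊕ 190 = 139; E(K, 139) = 42.
C3: P3 ⊕ 42 = 134; E(K, 134) = 39.
C4: P4 ⊕ 39 = 98; E(K, 98) = 195.
So the input to E for block 4 is 98.

98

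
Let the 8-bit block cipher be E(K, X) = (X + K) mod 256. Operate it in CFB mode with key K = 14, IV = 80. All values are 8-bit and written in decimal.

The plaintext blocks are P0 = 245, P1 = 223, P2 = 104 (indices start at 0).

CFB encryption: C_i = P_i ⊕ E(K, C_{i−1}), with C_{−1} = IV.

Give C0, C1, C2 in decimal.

C0: E(K, 80) = 94; 245 ⊕ 94 = 171.
C1: E(K, 171) = 185; 223 ⊕ 185 = 102.
C2: E(K, 102) = 116; 104 ⊕ 116 = 28.

C0 = 171, C1 = 102, C2 = 28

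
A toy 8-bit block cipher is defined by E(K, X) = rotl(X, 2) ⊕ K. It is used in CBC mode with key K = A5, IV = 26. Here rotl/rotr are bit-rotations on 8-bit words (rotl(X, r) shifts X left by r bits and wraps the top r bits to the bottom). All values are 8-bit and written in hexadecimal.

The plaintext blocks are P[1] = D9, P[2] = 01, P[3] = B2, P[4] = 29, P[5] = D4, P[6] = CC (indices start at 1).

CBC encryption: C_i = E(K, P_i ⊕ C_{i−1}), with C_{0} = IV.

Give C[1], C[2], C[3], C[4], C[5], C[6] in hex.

C[1] = 5A, C[2] = C8, C[3] = 4C, C[4] = 30, C[5] = 36, C[6] = 4E

C[1]: P[1] ⊕ 26 = FF; E(K, FF) = 5A.
C[2]: P[2] ⊕ 5A = 5B; E(K, 5B) = C8.
C[3]: P[3] ⊕ C8 = 7A; E(K, 7A) = 4C.
C[4]: P[4] ⊕ 4C = 65; E(K, 65) = 30.
C[5]: P[5] ⊕ 30 = E4; E(K, E4) = 36.
C[6]: P[6] ⊕ 36 = FA; E(K, FA) = 4E.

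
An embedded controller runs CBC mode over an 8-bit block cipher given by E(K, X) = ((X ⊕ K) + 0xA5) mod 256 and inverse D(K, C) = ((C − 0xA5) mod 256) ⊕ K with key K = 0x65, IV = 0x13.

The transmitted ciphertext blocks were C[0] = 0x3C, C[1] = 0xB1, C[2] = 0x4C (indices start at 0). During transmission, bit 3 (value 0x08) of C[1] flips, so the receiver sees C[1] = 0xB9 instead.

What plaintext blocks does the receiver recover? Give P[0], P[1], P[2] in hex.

P[0] = 0xE1, P[1] = 0x4D, P[2] = 0x7B

CBC decryption: P_i = D(K, C_i) ⊕ C_{i−1}, with C_{−1} = IV.
Only C[1] changed, to 0xB9. In CBC, a change in C_i garbles P_i and flips the same bit in P_{i+1}. Decrypting the received ciphertext:
P[0]: D(K, 0x3C) = 0xF2; 0xF2 ⊕ 0x13 = 0xE1.
P[1]: D(K, 0xB9) = 0x71; 0x71 ⊕ 0x3C = 0x4D.
P[2]: D(K, 0x4C) = 0xC2; 0xC2 ⊕ 0xB9 = 0x7B.
Blocks that differ from the original plaintext: P[1], P[2].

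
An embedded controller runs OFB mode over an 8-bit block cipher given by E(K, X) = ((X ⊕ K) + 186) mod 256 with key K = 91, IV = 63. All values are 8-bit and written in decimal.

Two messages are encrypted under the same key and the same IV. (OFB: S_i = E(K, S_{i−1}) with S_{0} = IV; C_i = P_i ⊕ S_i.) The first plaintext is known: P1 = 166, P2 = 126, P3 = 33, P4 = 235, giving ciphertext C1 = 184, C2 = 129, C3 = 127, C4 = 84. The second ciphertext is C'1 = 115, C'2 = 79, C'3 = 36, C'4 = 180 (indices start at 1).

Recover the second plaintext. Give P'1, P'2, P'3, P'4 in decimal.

P'1 = 109, P'2 = 176, P'3 = 122, P'4 = 11

In OFB with a reused IV, both messages share the same keystream S_i, so C_i ⊕ C'_i = P_i ⊕ P'_i and thus P'_i = P_i ⊕ C_i ⊕ C'_i.
P'1: 166 ⊕ 184 ⊕ 115 = 109.
P'2: 126 ⊕ 129 ⊕ 79 = 176.
P'3: 33 ⊕ 127 ⊕ 36 = 122.
P'4: 235 ⊕ 84 ⊕ 180 = 11.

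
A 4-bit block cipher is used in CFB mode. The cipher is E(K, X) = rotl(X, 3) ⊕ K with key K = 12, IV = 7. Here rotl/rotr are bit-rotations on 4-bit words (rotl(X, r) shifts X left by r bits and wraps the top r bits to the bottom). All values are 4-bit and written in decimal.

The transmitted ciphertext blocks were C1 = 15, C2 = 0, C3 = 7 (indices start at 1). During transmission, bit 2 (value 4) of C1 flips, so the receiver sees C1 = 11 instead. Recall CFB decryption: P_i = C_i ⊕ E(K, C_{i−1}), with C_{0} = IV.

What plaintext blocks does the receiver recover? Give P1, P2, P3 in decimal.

P1 = 12, P2 = 1, P3 = 11

Only C1 changed, to 11. In CFB, a change in C_i flips the same bit in P_i and garbles P_{i+1}. Decrypting the received ciphertext:
P1: E(K, 7) = 7; 11 ⊕ 7 = 12.
P2: E(K, 11) = 1; 0 ⊕ 1 = 1.
P3: E(K, 0) = 12; 7 ⊕ 12 = 11.
Blocks that differ from the original plaintext: P1, P2.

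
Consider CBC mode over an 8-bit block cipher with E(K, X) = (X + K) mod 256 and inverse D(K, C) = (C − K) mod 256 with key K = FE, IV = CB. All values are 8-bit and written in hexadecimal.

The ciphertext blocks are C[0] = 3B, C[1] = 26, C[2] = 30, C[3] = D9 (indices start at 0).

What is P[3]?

P[3] = EB

CBC decryption: P_i = D(K, C_i) ⊕ C_{i−1}, with C_{−1} = IV.
P[3]: D(K, D9) = DB; DB ⊕ 30 = EB.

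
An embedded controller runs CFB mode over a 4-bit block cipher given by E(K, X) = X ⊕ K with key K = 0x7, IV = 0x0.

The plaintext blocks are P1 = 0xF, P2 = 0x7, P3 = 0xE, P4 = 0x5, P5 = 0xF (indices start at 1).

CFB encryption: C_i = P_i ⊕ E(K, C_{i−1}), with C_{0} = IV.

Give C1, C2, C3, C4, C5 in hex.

C1 = 0x8, C2 = 0x8, C3 = 0x1, C4 = 0x3, C5 = 0xB

C1: E(K, 0x0) = 0x7; 0xF ⊕ 0x7 = 0x8.
C2: E(K, 0x8) = 0xF; 0x7 ⊕ 0xF = 0x8.
C3: E(K, 0x8) = 0xF; 0xE ⊕ 0xF = 0x1.
C4: E(K, 0x1) = 0x6; 0x5 ⊕ 0x6 = 0x3.
C5: E(K, 0x3) = 0x4; 0xF ⊕ 0x4 = 0xB.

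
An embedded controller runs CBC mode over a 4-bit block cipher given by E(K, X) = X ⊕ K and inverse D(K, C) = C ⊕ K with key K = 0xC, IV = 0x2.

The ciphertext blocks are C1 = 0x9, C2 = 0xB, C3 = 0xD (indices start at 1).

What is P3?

P3 = 0xA

CBC decryption: P_i = D(K, C_i) ⊕ C_{i−1}, with C_{0} = IV.
P3: D(K, 0xD) = 0x1; 0x1 ⊕ 0xB = 0xA.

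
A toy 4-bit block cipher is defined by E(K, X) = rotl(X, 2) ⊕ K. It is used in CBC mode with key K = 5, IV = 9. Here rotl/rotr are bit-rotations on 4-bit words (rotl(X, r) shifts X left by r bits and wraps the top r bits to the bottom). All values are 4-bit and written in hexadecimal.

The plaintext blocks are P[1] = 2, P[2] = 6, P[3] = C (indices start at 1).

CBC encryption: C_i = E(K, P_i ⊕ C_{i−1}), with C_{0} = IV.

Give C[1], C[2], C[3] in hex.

C[1] = B, C[2] = 2, C[3] = E

C[1]: P[1] ⊕ 9 = B; E(K, B) = B.
C[2]: P[2] ⊕ B = D; E(K, D) = 2.
C[3]: P[3] ⊕ 2 = E; E(K, E) = E.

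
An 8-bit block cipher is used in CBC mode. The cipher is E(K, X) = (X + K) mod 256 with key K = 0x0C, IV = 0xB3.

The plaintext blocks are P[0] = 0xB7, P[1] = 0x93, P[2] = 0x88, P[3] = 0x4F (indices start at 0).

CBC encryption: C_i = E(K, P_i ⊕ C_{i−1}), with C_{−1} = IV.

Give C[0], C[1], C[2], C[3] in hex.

C[0]: P[0] ⊕ 0xB3 = 0x04; E(K, 0x04) = 0x10.
C[1]: P[1] ⊕ 0x10 = 0x83; E(K, 0x83) = 0x8F.
C[2]: P[2] ⊕ 0x8F = 0x07; E(K, 0x07) = 0x13.
C[3]: P[3] ⊕ 0x13 = 0x5C; E(K, 0x5C) = 0x68.

C[0] = 0x10, C[1] = 0x8F, C[2] = 0x13, C[3] = 0x68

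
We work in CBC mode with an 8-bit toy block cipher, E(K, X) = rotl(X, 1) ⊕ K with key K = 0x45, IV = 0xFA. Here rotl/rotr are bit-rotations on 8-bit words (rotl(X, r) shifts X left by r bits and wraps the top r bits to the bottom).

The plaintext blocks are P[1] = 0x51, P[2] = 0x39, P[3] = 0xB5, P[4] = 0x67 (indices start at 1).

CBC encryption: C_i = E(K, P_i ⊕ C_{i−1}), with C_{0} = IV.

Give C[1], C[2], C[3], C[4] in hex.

C[1] = 0x12, C[2] = 0x13, C[3] = 0x08, C[4] = 0x9B

C[1]: P[1] ⊕ 0xFA = 0xAB; E(K, 0xAB) = 0x12.
C[2]: P[2] ⊕ 0x12 = 0x2B; E(K, 0x2B) = 0x13.
C[3]: P[3] ⊕ 0x13 = 0xA6; E(K, 0xA6) = 0x08.
C[4]: P[4] ⊕ 0x08 = 0x6F; E(K, 0x6F) = 0x9B.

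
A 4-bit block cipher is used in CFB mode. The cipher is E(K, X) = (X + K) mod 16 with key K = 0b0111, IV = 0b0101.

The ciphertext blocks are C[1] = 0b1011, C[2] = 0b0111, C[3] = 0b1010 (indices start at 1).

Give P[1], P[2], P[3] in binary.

P[1] = 0b0111, P[2] = 0b0101, P[3] = 0b0100

CFB decryption: P_i = C_i ⊕ E(K, C_{i−1}), with C_{0} = IV.
P[1]: E(K, 0b0101) = 0b1100; 0b1011 ⊕ 0b1100 = 0b0111.
P[2]: E(K, 0b1011) = 0b0010; 0b0111 ⊕ 0b0010 = 0b0101.
P[3]: E(K, 0b0111) = 0b1110; 0b1010 ⊕ 0b1110 = 0b0100.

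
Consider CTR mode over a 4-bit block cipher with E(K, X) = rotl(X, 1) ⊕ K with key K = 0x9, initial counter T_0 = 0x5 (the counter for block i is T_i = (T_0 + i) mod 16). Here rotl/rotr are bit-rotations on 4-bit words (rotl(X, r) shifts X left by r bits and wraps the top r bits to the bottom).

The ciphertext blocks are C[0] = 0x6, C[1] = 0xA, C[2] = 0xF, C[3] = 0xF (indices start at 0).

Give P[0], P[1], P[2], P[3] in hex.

CTR decryption: S_i = E(K, T_i) where T_i is the counter for block i; P_i = C_i ⊕ S_i.
P[0]: T = 0x5, S = E(K, T) = 0x3; 0x6 ⊕ 0x3 = 0x5.
P[1]: T = 0x6, S = E(K, T) = 0x5; 0xA ⊕ 0x5 = 0xF.
P[2]: T = 0x7, S = E(K, T) = 0x7; 0xF ⊕ 0x7 = 0x8.
P[3]: T = 0x8, S = E(K, T) = 0x8; 0xF ⊕ 0x8 = 0x7.

P[0] = 0x5, P[1] = 0xF, P[2] = 0x8, P[3] = 0x7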